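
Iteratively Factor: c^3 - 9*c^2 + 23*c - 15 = (c - 5)*(c^2 - 4*c + 3) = (c - 5)*(c - 1)*(c - 3)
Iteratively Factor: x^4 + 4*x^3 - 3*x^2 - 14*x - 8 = (x + 4)*(x^3 - 3*x - 2) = (x + 1)*(x + 4)*(x^2 - x - 2) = (x + 1)^2*(x + 4)*(x - 2)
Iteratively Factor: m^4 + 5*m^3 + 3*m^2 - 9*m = (m + 3)*(m^3 + 2*m^2 - 3*m) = (m - 1)*(m + 3)*(m^2 + 3*m) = m*(m - 1)*(m + 3)*(m + 3)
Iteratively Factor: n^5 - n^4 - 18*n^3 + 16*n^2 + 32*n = (n - 4)*(n^4 + 3*n^3 - 6*n^2 - 8*n) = (n - 4)*(n - 2)*(n^3 + 5*n^2 + 4*n) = (n - 4)*(n - 2)*(n + 1)*(n^2 + 4*n) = (n - 4)*(n - 2)*(n + 1)*(n + 4)*(n)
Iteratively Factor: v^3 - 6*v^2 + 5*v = (v - 1)*(v^2 - 5*v) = v*(v - 1)*(v - 5)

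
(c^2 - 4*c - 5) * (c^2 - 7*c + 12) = c^4 - 11*c^3 + 35*c^2 - 13*c - 60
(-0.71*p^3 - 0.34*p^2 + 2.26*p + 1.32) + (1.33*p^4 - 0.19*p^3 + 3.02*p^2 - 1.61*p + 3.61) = 1.33*p^4 - 0.9*p^3 + 2.68*p^2 + 0.65*p + 4.93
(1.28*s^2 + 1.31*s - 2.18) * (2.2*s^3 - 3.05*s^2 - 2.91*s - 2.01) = 2.816*s^5 - 1.022*s^4 - 12.5163*s^3 + 0.2641*s^2 + 3.7107*s + 4.3818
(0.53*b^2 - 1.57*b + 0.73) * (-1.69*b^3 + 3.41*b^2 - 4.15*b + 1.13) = -0.8957*b^5 + 4.4606*b^4 - 8.7869*b^3 + 9.6037*b^2 - 4.8036*b + 0.8249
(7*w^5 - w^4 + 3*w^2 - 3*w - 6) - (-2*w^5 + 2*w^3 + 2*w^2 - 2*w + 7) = 9*w^5 - w^4 - 2*w^3 + w^2 - w - 13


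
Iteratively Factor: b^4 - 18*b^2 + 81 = (b + 3)*(b^3 - 3*b^2 - 9*b + 27) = (b + 3)^2*(b^2 - 6*b + 9) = (b - 3)*(b + 3)^2*(b - 3)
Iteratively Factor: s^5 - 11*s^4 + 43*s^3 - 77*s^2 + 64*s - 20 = (s - 2)*(s^4 - 9*s^3 + 25*s^2 - 27*s + 10) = (s - 2)*(s - 1)*(s^3 - 8*s^2 + 17*s - 10) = (s - 5)*(s - 2)*(s - 1)*(s^2 - 3*s + 2) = (s - 5)*(s - 2)^2*(s - 1)*(s - 1)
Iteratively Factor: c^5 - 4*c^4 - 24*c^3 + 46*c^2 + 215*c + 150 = (c - 5)*(c^4 + c^3 - 19*c^2 - 49*c - 30) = (c - 5)*(c + 2)*(c^3 - c^2 - 17*c - 15) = (c - 5)^2*(c + 2)*(c^2 + 4*c + 3) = (c - 5)^2*(c + 1)*(c + 2)*(c + 3)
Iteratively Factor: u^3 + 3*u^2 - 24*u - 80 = (u - 5)*(u^2 + 8*u + 16) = (u - 5)*(u + 4)*(u + 4)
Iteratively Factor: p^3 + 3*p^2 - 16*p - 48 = (p - 4)*(p^2 + 7*p + 12) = (p - 4)*(p + 3)*(p + 4)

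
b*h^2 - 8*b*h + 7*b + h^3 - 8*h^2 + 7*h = (b + h)*(h - 7)*(h - 1)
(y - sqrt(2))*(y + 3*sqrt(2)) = y^2 + 2*sqrt(2)*y - 6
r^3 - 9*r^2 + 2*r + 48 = (r - 8)*(r - 3)*(r + 2)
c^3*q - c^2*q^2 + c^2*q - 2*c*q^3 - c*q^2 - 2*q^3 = (c - 2*q)*(c + q)*(c*q + q)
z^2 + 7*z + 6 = (z + 1)*(z + 6)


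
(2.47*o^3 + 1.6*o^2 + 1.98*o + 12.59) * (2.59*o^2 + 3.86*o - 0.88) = 6.3973*o^5 + 13.6782*o^4 + 9.1306*o^3 + 38.8429*o^2 + 46.855*o - 11.0792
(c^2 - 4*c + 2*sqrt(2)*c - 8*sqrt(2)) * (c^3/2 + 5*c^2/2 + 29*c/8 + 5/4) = c^5/2 + c^4/2 + sqrt(2)*c^4 - 51*c^3/8 + sqrt(2)*c^3 - 51*sqrt(2)*c^2/4 - 53*c^2/4 - 53*sqrt(2)*c/2 - 5*c - 10*sqrt(2)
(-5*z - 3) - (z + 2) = -6*z - 5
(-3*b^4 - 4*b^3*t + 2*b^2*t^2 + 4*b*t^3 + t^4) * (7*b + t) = -21*b^5 - 31*b^4*t + 10*b^3*t^2 + 30*b^2*t^3 + 11*b*t^4 + t^5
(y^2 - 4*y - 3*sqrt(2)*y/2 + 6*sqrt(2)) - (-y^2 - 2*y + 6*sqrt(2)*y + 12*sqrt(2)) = 2*y^2 - 15*sqrt(2)*y/2 - 2*y - 6*sqrt(2)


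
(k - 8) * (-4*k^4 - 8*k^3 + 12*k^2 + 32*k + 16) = -4*k^5 + 24*k^4 + 76*k^3 - 64*k^2 - 240*k - 128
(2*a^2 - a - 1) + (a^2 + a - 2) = 3*a^2 - 3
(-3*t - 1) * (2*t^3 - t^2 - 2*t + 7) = -6*t^4 + t^3 + 7*t^2 - 19*t - 7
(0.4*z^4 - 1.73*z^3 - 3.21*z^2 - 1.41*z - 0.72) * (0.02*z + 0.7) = 0.008*z^5 + 0.2454*z^4 - 1.2752*z^3 - 2.2752*z^2 - 1.0014*z - 0.504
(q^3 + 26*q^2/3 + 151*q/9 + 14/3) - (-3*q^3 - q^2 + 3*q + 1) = 4*q^3 + 29*q^2/3 + 124*q/9 + 11/3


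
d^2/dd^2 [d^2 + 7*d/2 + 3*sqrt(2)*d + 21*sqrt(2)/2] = 2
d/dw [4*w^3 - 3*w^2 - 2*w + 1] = 12*w^2 - 6*w - 2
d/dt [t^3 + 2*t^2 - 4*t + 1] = 3*t^2 + 4*t - 4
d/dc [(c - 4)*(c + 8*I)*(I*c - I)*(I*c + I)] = -4*c^3 + c^2*(12 - 24*I) + c*(2 + 64*I) - 4 + 8*I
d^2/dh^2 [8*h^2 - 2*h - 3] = 16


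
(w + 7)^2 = w^2 + 14*w + 49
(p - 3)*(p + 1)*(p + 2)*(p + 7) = p^4 + 7*p^3 - 7*p^2 - 55*p - 42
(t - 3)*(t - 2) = t^2 - 5*t + 6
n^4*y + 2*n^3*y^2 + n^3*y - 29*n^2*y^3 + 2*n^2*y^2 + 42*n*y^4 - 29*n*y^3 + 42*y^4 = (n - 3*y)*(n - 2*y)*(n + 7*y)*(n*y + y)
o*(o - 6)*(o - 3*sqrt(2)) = o^3 - 6*o^2 - 3*sqrt(2)*o^2 + 18*sqrt(2)*o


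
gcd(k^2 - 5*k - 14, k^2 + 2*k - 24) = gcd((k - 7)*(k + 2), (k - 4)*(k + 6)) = 1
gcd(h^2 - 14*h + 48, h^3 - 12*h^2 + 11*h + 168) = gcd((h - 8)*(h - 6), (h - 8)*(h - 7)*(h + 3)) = h - 8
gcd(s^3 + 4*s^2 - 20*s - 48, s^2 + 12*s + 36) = s + 6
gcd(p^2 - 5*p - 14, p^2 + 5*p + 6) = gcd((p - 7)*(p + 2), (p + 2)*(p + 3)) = p + 2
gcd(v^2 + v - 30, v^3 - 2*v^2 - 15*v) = v - 5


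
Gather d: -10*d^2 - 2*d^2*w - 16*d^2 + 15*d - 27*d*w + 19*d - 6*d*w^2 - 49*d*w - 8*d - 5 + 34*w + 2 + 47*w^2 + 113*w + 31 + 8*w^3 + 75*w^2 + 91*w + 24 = d^2*(-2*w - 26) + d*(-6*w^2 - 76*w + 26) + 8*w^3 + 122*w^2 + 238*w + 52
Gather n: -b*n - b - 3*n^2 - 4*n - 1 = -b - 3*n^2 + n*(-b - 4) - 1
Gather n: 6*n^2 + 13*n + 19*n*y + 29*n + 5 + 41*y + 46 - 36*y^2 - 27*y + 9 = 6*n^2 + n*(19*y + 42) - 36*y^2 + 14*y + 60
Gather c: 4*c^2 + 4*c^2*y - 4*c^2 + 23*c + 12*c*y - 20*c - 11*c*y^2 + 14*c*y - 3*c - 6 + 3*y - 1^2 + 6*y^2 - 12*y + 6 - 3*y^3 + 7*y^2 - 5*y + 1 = 4*c^2*y + c*(-11*y^2 + 26*y) - 3*y^3 + 13*y^2 - 14*y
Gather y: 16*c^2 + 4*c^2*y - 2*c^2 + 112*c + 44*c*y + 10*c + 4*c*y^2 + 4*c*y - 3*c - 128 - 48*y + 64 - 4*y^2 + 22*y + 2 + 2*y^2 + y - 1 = 14*c^2 + 119*c + y^2*(4*c - 2) + y*(4*c^2 + 48*c - 25) - 63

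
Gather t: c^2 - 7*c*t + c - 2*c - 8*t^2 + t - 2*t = c^2 - c - 8*t^2 + t*(-7*c - 1)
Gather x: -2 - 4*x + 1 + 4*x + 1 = 0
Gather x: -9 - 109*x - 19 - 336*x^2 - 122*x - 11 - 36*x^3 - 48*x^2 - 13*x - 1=-36*x^3 - 384*x^2 - 244*x - 40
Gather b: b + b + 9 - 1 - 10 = 2*b - 2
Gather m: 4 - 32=-28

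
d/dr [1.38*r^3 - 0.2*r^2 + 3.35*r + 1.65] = 4.14*r^2 - 0.4*r + 3.35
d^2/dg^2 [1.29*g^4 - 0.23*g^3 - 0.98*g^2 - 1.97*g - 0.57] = 15.48*g^2 - 1.38*g - 1.96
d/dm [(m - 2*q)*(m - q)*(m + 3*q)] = 3*m^2 - 7*q^2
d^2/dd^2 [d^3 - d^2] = 6*d - 2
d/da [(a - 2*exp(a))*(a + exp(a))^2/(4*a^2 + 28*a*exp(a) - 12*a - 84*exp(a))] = (a + exp(a))*(-(a - 2*exp(a))*(a + exp(a))*(7*a*exp(a) + 2*a - 14*exp(a) - 3) + ((1 - 2*exp(a))*(a + exp(a)) + 2*(a - 2*exp(a))*(exp(a) + 1))*(a^2 + 7*a*exp(a) - 3*a - 21*exp(a)))/(4*(a^2 + 7*a*exp(a) - 3*a - 21*exp(a))^2)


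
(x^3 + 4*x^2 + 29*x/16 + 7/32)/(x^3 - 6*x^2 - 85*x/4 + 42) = (16*x^2 + 8*x + 1)/(8*(2*x^2 - 19*x + 24))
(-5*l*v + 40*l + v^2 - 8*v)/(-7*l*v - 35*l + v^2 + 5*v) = (5*l*v - 40*l - v^2 + 8*v)/(7*l*v + 35*l - v^2 - 5*v)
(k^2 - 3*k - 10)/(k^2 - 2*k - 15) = (k + 2)/(k + 3)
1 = 1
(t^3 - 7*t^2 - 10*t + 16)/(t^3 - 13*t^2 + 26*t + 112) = (t - 1)/(t - 7)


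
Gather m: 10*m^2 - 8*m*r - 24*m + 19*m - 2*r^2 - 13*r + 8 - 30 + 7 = 10*m^2 + m*(-8*r - 5) - 2*r^2 - 13*r - 15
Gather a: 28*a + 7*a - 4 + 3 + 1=35*a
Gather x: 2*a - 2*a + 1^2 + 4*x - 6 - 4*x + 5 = 0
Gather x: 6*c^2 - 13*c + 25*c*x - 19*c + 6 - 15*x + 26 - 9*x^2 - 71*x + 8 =6*c^2 - 32*c - 9*x^2 + x*(25*c - 86) + 40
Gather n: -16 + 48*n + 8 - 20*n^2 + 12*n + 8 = -20*n^2 + 60*n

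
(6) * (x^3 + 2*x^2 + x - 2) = 6*x^3 + 12*x^2 + 6*x - 12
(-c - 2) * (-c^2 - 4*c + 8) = c^3 + 6*c^2 - 16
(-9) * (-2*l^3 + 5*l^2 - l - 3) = 18*l^3 - 45*l^2 + 9*l + 27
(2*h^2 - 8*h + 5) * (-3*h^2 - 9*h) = -6*h^4 + 6*h^3 + 57*h^2 - 45*h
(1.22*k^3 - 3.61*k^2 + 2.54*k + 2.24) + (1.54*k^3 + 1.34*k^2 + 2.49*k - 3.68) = 2.76*k^3 - 2.27*k^2 + 5.03*k - 1.44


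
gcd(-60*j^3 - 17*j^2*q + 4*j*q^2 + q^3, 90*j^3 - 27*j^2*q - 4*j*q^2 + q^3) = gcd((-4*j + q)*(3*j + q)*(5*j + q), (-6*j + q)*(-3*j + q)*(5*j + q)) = 5*j + q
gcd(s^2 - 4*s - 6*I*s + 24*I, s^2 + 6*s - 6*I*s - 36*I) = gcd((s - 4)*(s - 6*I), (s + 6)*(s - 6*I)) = s - 6*I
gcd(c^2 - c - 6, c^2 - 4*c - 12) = c + 2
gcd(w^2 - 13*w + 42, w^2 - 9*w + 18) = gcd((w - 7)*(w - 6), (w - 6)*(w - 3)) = w - 6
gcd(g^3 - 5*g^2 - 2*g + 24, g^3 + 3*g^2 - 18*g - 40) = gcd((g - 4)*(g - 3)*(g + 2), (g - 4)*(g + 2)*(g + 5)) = g^2 - 2*g - 8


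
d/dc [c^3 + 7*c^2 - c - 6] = 3*c^2 + 14*c - 1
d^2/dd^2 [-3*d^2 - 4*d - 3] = -6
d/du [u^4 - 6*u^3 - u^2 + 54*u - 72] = 4*u^3 - 18*u^2 - 2*u + 54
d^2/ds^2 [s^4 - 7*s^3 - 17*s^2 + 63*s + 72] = 12*s^2 - 42*s - 34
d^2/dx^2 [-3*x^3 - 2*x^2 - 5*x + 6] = -18*x - 4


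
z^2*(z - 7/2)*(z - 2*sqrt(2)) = z^4 - 7*z^3/2 - 2*sqrt(2)*z^3 + 7*sqrt(2)*z^2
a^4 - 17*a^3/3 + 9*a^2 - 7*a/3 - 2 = (a - 3)*(a - 2)*(a - 1)*(a + 1/3)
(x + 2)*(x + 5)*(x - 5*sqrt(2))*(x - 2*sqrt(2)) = x^4 - 7*sqrt(2)*x^3 + 7*x^3 - 49*sqrt(2)*x^2 + 30*x^2 - 70*sqrt(2)*x + 140*x + 200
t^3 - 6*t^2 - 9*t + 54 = (t - 6)*(t - 3)*(t + 3)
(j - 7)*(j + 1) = j^2 - 6*j - 7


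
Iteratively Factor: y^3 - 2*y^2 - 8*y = (y)*(y^2 - 2*y - 8) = y*(y - 4)*(y + 2)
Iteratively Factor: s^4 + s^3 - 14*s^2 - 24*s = (s + 3)*(s^3 - 2*s^2 - 8*s) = (s + 2)*(s + 3)*(s^2 - 4*s) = s*(s + 2)*(s + 3)*(s - 4)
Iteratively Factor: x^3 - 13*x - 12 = (x + 3)*(x^2 - 3*x - 4) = (x + 1)*(x + 3)*(x - 4)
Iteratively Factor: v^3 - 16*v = (v)*(v^2 - 16) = v*(v - 4)*(v + 4)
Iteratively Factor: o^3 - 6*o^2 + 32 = (o - 4)*(o^2 - 2*o - 8) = (o - 4)*(o + 2)*(o - 4)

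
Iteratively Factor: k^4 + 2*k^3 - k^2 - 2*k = (k + 1)*(k^3 + k^2 - 2*k) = k*(k + 1)*(k^2 + k - 2) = k*(k + 1)*(k + 2)*(k - 1)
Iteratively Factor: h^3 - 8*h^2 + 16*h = (h - 4)*(h^2 - 4*h) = (h - 4)^2*(h)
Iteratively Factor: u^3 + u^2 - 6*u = (u)*(u^2 + u - 6) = u*(u + 3)*(u - 2)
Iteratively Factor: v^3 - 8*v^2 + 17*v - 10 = (v - 2)*(v^2 - 6*v + 5) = (v - 2)*(v - 1)*(v - 5)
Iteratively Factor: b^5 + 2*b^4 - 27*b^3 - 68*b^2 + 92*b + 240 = (b - 5)*(b^4 + 7*b^3 + 8*b^2 - 28*b - 48) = (b - 5)*(b - 2)*(b^3 + 9*b^2 + 26*b + 24) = (b - 5)*(b - 2)*(b + 3)*(b^2 + 6*b + 8) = (b - 5)*(b - 2)*(b + 3)*(b + 4)*(b + 2)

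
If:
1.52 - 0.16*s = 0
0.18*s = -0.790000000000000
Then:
No Solution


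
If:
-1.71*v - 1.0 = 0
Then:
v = -0.58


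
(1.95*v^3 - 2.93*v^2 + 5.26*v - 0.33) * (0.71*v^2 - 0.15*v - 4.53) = 1.3845*v^5 - 2.3728*v^4 - 4.6594*v^3 + 12.2496*v^2 - 23.7783*v + 1.4949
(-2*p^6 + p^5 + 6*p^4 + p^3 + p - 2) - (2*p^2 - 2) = -2*p^6 + p^5 + 6*p^4 + p^3 - 2*p^2 + p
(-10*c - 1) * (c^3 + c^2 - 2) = -10*c^4 - 11*c^3 - c^2 + 20*c + 2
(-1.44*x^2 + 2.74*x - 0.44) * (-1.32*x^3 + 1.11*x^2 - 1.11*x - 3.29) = 1.9008*x^5 - 5.2152*x^4 + 5.2206*x^3 + 1.2078*x^2 - 8.5262*x + 1.4476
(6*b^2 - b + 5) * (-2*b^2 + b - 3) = -12*b^4 + 8*b^3 - 29*b^2 + 8*b - 15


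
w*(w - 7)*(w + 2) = w^3 - 5*w^2 - 14*w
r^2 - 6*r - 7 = (r - 7)*(r + 1)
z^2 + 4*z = z*(z + 4)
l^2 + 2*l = l*(l + 2)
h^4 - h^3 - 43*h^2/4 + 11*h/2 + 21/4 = (h - 7/2)*(h - 1)*(h + 1/2)*(h + 3)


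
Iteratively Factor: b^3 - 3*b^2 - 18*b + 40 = (b - 5)*(b^2 + 2*b - 8) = (b - 5)*(b - 2)*(b + 4)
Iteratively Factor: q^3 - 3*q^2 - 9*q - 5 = (q - 5)*(q^2 + 2*q + 1) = (q - 5)*(q + 1)*(q + 1)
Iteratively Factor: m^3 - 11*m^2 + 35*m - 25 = (m - 5)*(m^2 - 6*m + 5) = (m - 5)*(m - 1)*(m - 5)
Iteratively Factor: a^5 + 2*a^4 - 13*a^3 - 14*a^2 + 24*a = (a + 2)*(a^4 - 13*a^2 + 12*a) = (a - 1)*(a + 2)*(a^3 + a^2 - 12*a) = (a - 1)*(a + 2)*(a + 4)*(a^2 - 3*a) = (a - 3)*(a - 1)*(a + 2)*(a + 4)*(a)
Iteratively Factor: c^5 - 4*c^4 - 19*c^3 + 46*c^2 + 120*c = (c + 2)*(c^4 - 6*c^3 - 7*c^2 + 60*c) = (c + 2)*(c + 3)*(c^3 - 9*c^2 + 20*c) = c*(c + 2)*(c + 3)*(c^2 - 9*c + 20) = c*(c - 5)*(c + 2)*(c + 3)*(c - 4)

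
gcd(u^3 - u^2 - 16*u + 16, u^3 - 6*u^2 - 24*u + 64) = u + 4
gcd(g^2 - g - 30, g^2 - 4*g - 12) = g - 6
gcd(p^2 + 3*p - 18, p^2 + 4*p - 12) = p + 6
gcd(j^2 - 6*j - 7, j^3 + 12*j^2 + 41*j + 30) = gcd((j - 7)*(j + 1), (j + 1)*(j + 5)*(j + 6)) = j + 1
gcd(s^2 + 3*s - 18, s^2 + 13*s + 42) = s + 6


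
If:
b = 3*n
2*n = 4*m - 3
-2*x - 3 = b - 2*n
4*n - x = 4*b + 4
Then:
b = -1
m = 7/12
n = -1/3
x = -4/3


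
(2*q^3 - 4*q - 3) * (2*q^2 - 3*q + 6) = 4*q^5 - 6*q^4 + 4*q^3 + 6*q^2 - 15*q - 18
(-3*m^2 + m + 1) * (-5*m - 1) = 15*m^3 - 2*m^2 - 6*m - 1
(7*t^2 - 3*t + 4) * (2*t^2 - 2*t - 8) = 14*t^4 - 20*t^3 - 42*t^2 + 16*t - 32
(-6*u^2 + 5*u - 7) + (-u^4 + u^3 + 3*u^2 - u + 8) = -u^4 + u^3 - 3*u^2 + 4*u + 1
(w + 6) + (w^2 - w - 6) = w^2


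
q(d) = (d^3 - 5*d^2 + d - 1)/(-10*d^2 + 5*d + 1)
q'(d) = (20*d - 5)*(d^3 - 5*d^2 + d - 1)/(-10*d^2 + 5*d + 1)^2 + (3*d^2 - 10*d + 1)/(-10*d^2 + 5*d + 1) = 2*(-5*d^4 + 5*d^3 - 6*d^2 - 15*d + 3)/(100*d^4 - 100*d^3 + 5*d^2 + 10*d + 1)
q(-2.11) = 0.64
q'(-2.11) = -0.09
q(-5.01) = 0.94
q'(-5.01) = -0.10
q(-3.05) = 0.74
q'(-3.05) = -0.10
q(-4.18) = 0.85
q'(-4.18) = -0.10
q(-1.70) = 0.61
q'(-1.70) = -0.08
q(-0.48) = 0.74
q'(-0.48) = 1.17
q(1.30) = 0.63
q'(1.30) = -0.68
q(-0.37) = 0.95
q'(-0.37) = 3.00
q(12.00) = -0.74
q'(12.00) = -0.10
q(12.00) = -0.74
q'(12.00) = -0.10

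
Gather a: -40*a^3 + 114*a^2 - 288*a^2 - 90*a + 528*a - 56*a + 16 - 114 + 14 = -40*a^3 - 174*a^2 + 382*a - 84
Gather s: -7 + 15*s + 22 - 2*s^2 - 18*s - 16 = -2*s^2 - 3*s - 1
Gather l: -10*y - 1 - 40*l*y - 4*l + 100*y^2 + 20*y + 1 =l*(-40*y - 4) + 100*y^2 + 10*y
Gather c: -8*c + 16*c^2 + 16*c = 16*c^2 + 8*c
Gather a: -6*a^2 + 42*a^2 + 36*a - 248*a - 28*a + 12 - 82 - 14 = 36*a^2 - 240*a - 84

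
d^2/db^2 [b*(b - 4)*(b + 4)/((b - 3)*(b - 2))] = 6*(b^3 - 30*b^2 + 132*b - 160)/(b^6 - 15*b^5 + 93*b^4 - 305*b^3 + 558*b^2 - 540*b + 216)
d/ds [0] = 0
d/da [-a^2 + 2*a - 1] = 2 - 2*a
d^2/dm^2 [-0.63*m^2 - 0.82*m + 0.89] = -1.26000000000000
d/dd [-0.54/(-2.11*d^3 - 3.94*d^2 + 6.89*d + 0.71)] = (-3.4182*d^2 - 4.2552*d + 3.7206)/(2.11*d^3 + 3.94*d^2 - 6.89*d - 0.71)^2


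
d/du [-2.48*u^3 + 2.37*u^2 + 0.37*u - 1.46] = -7.44*u^2 + 4.74*u + 0.37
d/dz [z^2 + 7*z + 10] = 2*z + 7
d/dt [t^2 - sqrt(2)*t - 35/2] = 2*t - sqrt(2)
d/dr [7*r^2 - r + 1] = 14*r - 1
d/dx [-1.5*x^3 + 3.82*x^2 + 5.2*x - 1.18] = -4.5*x^2 + 7.64*x + 5.2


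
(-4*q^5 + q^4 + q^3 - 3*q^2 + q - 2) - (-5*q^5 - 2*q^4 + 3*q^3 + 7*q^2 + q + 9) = q^5 + 3*q^4 - 2*q^3 - 10*q^2 - 11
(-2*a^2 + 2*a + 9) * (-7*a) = 14*a^3 - 14*a^2 - 63*a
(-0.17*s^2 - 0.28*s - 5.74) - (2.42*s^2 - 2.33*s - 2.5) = -2.59*s^2 + 2.05*s - 3.24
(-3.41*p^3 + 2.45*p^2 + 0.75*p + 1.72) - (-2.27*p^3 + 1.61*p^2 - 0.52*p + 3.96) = -1.14*p^3 + 0.84*p^2 + 1.27*p - 2.24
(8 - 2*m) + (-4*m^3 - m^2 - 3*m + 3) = -4*m^3 - m^2 - 5*m + 11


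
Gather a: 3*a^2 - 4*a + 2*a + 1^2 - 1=3*a^2 - 2*a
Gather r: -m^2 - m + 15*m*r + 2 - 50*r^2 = -m^2 + 15*m*r - m - 50*r^2 + 2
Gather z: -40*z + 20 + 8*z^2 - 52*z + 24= 8*z^2 - 92*z + 44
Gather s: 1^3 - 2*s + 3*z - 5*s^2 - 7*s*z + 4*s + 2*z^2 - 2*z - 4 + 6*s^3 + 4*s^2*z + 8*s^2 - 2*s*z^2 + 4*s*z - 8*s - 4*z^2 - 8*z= 6*s^3 + s^2*(4*z + 3) + s*(-2*z^2 - 3*z - 6) - 2*z^2 - 7*z - 3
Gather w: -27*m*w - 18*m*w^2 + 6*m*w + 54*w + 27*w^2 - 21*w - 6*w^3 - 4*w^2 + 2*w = -6*w^3 + w^2*(23 - 18*m) + w*(35 - 21*m)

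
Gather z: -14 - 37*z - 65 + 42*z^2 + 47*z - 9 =42*z^2 + 10*z - 88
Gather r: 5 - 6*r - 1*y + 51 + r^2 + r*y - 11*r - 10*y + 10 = r^2 + r*(y - 17) - 11*y + 66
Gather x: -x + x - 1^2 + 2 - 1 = 0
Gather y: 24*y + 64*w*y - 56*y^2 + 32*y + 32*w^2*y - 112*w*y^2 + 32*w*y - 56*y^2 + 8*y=y^2*(-112*w - 112) + y*(32*w^2 + 96*w + 64)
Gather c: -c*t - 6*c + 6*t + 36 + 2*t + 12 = c*(-t - 6) + 8*t + 48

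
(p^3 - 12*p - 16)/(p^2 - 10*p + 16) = (p^3 - 12*p - 16)/(p^2 - 10*p + 16)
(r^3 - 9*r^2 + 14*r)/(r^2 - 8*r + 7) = r*(r - 2)/(r - 1)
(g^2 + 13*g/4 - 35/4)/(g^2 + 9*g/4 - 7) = (g + 5)/(g + 4)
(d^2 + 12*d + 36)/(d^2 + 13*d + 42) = (d + 6)/(d + 7)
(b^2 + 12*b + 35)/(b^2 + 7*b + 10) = (b + 7)/(b + 2)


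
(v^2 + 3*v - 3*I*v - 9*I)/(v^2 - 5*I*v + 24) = (v^2 + 3*v*(1 - I) - 9*I)/(v^2 - 5*I*v + 24)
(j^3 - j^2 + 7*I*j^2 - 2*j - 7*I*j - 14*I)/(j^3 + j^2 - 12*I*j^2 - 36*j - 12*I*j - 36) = (j^2 + j*(-2 + 7*I) - 14*I)/(j^2 - 12*I*j - 36)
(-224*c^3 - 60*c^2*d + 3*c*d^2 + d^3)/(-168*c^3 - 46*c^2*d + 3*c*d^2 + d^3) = (56*c^2 + c*d - d^2)/(42*c^2 + c*d - d^2)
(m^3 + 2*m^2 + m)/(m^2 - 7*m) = (m^2 + 2*m + 1)/(m - 7)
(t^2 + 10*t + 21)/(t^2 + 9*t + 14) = (t + 3)/(t + 2)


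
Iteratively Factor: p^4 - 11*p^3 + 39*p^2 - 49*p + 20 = (p - 1)*(p^3 - 10*p^2 + 29*p - 20) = (p - 4)*(p - 1)*(p^2 - 6*p + 5) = (p - 5)*(p - 4)*(p - 1)*(p - 1)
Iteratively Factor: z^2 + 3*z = (z)*(z + 3)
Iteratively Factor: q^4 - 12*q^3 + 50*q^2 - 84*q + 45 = (q - 5)*(q^3 - 7*q^2 + 15*q - 9) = (q - 5)*(q - 3)*(q^2 - 4*q + 3) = (q - 5)*(q - 3)*(q - 1)*(q - 3)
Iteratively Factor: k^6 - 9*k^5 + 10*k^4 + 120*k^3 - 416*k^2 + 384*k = (k)*(k^5 - 9*k^4 + 10*k^3 + 120*k^2 - 416*k + 384) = k*(k - 4)*(k^4 - 5*k^3 - 10*k^2 + 80*k - 96) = k*(k - 4)^2*(k^3 - k^2 - 14*k + 24) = k*(k - 4)^2*(k + 4)*(k^2 - 5*k + 6) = k*(k - 4)^2*(k - 2)*(k + 4)*(k - 3)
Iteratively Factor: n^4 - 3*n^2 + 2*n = (n - 1)*(n^3 + n^2 - 2*n) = (n - 1)^2*(n^2 + 2*n) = (n - 1)^2*(n + 2)*(n)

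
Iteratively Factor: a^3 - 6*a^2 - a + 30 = (a + 2)*(a^2 - 8*a + 15) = (a - 5)*(a + 2)*(a - 3)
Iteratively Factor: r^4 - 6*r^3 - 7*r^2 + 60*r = (r)*(r^3 - 6*r^2 - 7*r + 60) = r*(r - 4)*(r^2 - 2*r - 15) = r*(r - 5)*(r - 4)*(r + 3)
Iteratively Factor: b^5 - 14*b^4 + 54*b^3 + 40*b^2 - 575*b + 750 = (b - 5)*(b^4 - 9*b^3 + 9*b^2 + 85*b - 150) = (b - 5)^2*(b^3 - 4*b^2 - 11*b + 30) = (b - 5)^3*(b^2 + b - 6) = (b - 5)^3*(b - 2)*(b + 3)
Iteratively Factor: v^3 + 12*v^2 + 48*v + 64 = (v + 4)*(v^2 + 8*v + 16) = (v + 4)^2*(v + 4)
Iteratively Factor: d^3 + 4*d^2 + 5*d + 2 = (d + 2)*(d^2 + 2*d + 1) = (d + 1)*(d + 2)*(d + 1)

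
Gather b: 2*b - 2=2*b - 2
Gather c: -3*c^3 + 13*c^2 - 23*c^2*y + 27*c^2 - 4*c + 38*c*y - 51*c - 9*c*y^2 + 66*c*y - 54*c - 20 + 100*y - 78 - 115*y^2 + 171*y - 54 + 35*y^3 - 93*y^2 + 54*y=-3*c^3 + c^2*(40 - 23*y) + c*(-9*y^2 + 104*y - 109) + 35*y^3 - 208*y^2 + 325*y - 152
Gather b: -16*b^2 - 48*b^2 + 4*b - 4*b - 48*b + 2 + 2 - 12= -64*b^2 - 48*b - 8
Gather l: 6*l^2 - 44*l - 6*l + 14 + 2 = 6*l^2 - 50*l + 16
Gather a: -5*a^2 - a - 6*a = -5*a^2 - 7*a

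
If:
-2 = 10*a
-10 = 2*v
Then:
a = -1/5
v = -5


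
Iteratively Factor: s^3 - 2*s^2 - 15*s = (s - 5)*(s^2 + 3*s) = (s - 5)*(s + 3)*(s)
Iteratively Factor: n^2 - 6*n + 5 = (n - 1)*(n - 5)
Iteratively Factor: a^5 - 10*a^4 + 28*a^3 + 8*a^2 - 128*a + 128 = (a - 4)*(a^4 - 6*a^3 + 4*a^2 + 24*a - 32) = (a - 4)*(a - 2)*(a^3 - 4*a^2 - 4*a + 16) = (a - 4)^2*(a - 2)*(a^2 - 4) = (a - 4)^2*(a - 2)*(a + 2)*(a - 2)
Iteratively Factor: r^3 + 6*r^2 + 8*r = (r + 2)*(r^2 + 4*r) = r*(r + 2)*(r + 4)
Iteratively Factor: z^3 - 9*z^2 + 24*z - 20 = (z - 2)*(z^2 - 7*z + 10) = (z - 2)^2*(z - 5)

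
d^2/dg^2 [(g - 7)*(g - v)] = 2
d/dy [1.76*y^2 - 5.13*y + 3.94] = 3.52*y - 5.13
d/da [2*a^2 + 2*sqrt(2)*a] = 4*a + 2*sqrt(2)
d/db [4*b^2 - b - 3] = 8*b - 1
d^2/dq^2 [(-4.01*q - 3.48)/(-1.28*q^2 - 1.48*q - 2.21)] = ((2.56*q + 1.48)*(4.01*q + 3.48)*(5.12*q + 2.96) - (30.7968*q + 20.7784)*(1.28*q^2 + 1.48*q + 2.21))/(1.28*q^2 + 1.48*q + 2.21)^3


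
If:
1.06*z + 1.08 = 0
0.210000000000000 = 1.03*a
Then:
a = 0.20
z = -1.02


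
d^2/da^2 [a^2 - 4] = 2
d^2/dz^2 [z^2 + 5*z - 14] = 2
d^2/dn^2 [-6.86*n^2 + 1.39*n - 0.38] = -13.7200000000000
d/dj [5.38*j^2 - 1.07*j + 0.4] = 10.76*j - 1.07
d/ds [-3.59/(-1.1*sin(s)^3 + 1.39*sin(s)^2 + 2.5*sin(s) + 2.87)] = (-11.847*sin(s)^2 + 9.9802*sin(s) + 8.975)*cos(s)/(-1.1*sin(s)^3 + 1.39*sin(s)^2 + 2.5*sin(s) + 2.87)^2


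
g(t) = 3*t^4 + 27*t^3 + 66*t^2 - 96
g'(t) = 12*t^3 + 81*t^2 + 132*t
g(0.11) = -95.17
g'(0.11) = 15.52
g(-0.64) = -75.54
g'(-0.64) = -54.45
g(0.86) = -28.37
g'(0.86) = 181.06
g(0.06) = -95.76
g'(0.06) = 8.21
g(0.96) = -8.74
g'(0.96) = 211.99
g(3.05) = 1543.64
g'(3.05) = 1496.57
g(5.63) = 9828.32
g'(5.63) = 5452.05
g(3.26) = 1879.70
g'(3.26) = 1706.91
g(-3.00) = 12.00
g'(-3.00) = 9.00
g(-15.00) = 75504.00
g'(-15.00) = -24255.00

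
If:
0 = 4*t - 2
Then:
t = 1/2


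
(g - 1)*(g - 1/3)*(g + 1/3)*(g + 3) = g^4 + 2*g^3 - 28*g^2/9 - 2*g/9 + 1/3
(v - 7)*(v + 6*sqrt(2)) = v^2 - 7*v + 6*sqrt(2)*v - 42*sqrt(2)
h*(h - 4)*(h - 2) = h^3 - 6*h^2 + 8*h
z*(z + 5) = z^2 + 5*z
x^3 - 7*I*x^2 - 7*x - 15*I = (x - 5*I)*(x - 3*I)*(x + I)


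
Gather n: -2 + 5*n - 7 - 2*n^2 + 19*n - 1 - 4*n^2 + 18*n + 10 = -6*n^2 + 42*n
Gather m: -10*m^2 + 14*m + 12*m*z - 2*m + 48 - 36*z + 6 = -10*m^2 + m*(12*z + 12) - 36*z + 54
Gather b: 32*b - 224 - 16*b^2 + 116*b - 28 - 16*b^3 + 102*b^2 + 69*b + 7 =-16*b^3 + 86*b^2 + 217*b - 245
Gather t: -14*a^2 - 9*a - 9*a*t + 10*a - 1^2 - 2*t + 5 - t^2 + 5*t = -14*a^2 + a - t^2 + t*(3 - 9*a) + 4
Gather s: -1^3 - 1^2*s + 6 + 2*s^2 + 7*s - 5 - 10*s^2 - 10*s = -8*s^2 - 4*s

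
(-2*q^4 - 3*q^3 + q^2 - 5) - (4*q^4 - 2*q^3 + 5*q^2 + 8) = -6*q^4 - q^3 - 4*q^2 - 13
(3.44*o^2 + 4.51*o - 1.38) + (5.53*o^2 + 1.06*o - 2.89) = 8.97*o^2 + 5.57*o - 4.27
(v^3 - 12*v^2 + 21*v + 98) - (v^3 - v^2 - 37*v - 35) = -11*v^2 + 58*v + 133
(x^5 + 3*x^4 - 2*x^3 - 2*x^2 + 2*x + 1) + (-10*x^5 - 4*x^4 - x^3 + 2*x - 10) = -9*x^5 - x^4 - 3*x^3 - 2*x^2 + 4*x - 9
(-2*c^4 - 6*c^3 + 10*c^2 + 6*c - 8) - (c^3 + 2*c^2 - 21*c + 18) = -2*c^4 - 7*c^3 + 8*c^2 + 27*c - 26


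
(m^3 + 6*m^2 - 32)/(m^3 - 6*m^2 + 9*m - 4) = (m^3 + 6*m^2 - 32)/(m^3 - 6*m^2 + 9*m - 4)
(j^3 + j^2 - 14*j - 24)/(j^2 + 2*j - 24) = (j^2 + 5*j + 6)/(j + 6)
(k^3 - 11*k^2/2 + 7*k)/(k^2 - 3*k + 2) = k*(2*k - 7)/(2*(k - 1))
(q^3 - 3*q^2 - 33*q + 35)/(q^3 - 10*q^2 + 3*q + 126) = (q^2 + 4*q - 5)/(q^2 - 3*q - 18)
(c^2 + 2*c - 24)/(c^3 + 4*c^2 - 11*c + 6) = (c - 4)/(c^2 - 2*c + 1)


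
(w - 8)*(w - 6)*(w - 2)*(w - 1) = w^4 - 17*w^3 + 92*w^2 - 172*w + 96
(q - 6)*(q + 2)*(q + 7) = q^3 + 3*q^2 - 40*q - 84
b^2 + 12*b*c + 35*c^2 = (b + 5*c)*(b + 7*c)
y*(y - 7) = y^2 - 7*y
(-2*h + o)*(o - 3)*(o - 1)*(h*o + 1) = -2*h^2*o^3 + 8*h^2*o^2 - 6*h^2*o + h*o^4 - 4*h*o^3 + h*o^2 + 8*h*o - 6*h + o^3 - 4*o^2 + 3*o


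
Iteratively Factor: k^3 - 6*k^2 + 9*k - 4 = (k - 4)*(k^2 - 2*k + 1) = (k - 4)*(k - 1)*(k - 1)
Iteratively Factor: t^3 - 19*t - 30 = (t + 3)*(t^2 - 3*t - 10) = (t + 2)*(t + 3)*(t - 5)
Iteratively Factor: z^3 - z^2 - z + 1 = (z + 1)*(z^2 - 2*z + 1) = (z - 1)*(z + 1)*(z - 1)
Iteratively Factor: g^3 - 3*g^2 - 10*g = (g - 5)*(g^2 + 2*g) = g*(g - 5)*(g + 2)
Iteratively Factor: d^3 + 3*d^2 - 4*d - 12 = (d + 2)*(d^2 + d - 6) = (d - 2)*(d + 2)*(d + 3)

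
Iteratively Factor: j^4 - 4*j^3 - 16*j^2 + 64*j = (j + 4)*(j^3 - 8*j^2 + 16*j) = (j - 4)*(j + 4)*(j^2 - 4*j) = j*(j - 4)*(j + 4)*(j - 4)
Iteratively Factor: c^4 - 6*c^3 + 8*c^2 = (c - 4)*(c^3 - 2*c^2) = c*(c - 4)*(c^2 - 2*c) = c*(c - 4)*(c - 2)*(c)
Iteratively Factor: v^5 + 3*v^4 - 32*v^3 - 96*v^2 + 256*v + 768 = (v + 4)*(v^4 - v^3 - 28*v^2 + 16*v + 192) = (v + 3)*(v + 4)*(v^3 - 4*v^2 - 16*v + 64) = (v - 4)*(v + 3)*(v + 4)*(v^2 - 16) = (v - 4)*(v + 3)*(v + 4)^2*(v - 4)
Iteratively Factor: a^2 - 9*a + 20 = (a - 5)*(a - 4)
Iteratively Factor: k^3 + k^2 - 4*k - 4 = (k - 2)*(k^2 + 3*k + 2) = (k - 2)*(k + 2)*(k + 1)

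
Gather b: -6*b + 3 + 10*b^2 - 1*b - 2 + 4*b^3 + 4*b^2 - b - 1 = 4*b^3 + 14*b^2 - 8*b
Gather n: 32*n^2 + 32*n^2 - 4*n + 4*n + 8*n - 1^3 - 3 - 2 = 64*n^2 + 8*n - 6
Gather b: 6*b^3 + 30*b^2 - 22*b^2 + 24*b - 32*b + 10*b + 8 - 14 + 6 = 6*b^3 + 8*b^2 + 2*b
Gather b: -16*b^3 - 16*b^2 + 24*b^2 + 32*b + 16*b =-16*b^3 + 8*b^2 + 48*b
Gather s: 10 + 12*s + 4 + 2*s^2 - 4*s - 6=2*s^2 + 8*s + 8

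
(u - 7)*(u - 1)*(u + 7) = u^3 - u^2 - 49*u + 49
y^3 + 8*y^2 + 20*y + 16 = (y + 2)^2*(y + 4)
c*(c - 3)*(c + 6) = c^3 + 3*c^2 - 18*c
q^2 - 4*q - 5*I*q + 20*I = (q - 4)*(q - 5*I)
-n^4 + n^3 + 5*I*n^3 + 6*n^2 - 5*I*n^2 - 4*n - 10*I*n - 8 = (n - 2)*(n - 4*I)*(I*n + 1)*(I*n + I)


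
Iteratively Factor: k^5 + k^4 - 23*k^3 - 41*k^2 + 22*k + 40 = (k + 2)*(k^4 - k^3 - 21*k^2 + k + 20) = (k + 1)*(k + 2)*(k^3 - 2*k^2 - 19*k + 20) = (k - 5)*(k + 1)*(k + 2)*(k^2 + 3*k - 4) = (k - 5)*(k - 1)*(k + 1)*(k + 2)*(k + 4)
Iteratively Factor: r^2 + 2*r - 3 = (r + 3)*(r - 1)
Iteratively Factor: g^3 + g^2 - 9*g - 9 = (g + 1)*(g^2 - 9) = (g - 3)*(g + 1)*(g + 3)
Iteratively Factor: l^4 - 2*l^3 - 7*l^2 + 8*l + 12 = (l + 1)*(l^3 - 3*l^2 - 4*l + 12) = (l - 2)*(l + 1)*(l^2 - l - 6) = (l - 3)*(l - 2)*(l + 1)*(l + 2)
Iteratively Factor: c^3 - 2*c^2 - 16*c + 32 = (c - 4)*(c^2 + 2*c - 8) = (c - 4)*(c + 4)*(c - 2)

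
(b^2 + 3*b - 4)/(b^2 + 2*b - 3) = (b + 4)/(b + 3)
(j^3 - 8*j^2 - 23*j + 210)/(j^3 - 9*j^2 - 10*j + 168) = (j + 5)/(j + 4)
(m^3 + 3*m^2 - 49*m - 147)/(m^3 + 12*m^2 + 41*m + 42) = (m - 7)/(m + 2)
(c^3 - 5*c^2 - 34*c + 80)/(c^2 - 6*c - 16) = (c^2 + 3*c - 10)/(c + 2)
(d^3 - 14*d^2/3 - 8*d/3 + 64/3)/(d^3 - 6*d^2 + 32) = (d - 8/3)/(d - 4)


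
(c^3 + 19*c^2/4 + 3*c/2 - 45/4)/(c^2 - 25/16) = 4*(c^2 + 6*c + 9)/(4*c + 5)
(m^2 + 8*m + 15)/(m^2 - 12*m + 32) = (m^2 + 8*m + 15)/(m^2 - 12*m + 32)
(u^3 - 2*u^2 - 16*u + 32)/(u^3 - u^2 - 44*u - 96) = (u^2 - 6*u + 8)/(u^2 - 5*u - 24)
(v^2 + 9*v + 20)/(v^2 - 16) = (v + 5)/(v - 4)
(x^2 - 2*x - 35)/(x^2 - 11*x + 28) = (x + 5)/(x - 4)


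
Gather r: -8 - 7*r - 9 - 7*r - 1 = -14*r - 18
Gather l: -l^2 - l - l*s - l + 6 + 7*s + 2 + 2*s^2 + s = -l^2 + l*(-s - 2) + 2*s^2 + 8*s + 8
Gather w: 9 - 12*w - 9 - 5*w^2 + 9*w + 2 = -5*w^2 - 3*w + 2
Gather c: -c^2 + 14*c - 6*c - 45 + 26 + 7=-c^2 + 8*c - 12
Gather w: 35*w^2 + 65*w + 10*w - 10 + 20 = 35*w^2 + 75*w + 10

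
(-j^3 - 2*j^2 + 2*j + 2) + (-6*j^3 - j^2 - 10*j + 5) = -7*j^3 - 3*j^2 - 8*j + 7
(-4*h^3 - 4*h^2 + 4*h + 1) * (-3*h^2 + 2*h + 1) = 12*h^5 + 4*h^4 - 24*h^3 + h^2 + 6*h + 1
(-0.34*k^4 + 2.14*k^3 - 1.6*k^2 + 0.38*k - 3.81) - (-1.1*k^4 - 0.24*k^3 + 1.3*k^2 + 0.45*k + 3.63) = 0.76*k^4 + 2.38*k^3 - 2.9*k^2 - 0.07*k - 7.44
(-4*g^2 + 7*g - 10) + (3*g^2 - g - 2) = -g^2 + 6*g - 12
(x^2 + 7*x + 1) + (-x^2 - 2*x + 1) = 5*x + 2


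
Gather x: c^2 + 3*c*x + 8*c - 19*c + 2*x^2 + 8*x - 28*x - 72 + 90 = c^2 - 11*c + 2*x^2 + x*(3*c - 20) + 18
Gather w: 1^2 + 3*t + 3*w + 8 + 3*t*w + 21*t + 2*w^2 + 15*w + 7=24*t + 2*w^2 + w*(3*t + 18) + 16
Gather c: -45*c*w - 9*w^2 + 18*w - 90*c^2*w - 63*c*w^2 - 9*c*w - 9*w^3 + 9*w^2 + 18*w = -90*c^2*w + c*(-63*w^2 - 54*w) - 9*w^3 + 36*w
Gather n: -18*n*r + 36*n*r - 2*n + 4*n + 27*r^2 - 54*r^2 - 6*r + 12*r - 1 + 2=n*(18*r + 2) - 27*r^2 + 6*r + 1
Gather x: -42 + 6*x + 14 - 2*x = 4*x - 28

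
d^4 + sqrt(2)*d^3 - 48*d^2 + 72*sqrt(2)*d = d*(d - 3*sqrt(2))*(d - 2*sqrt(2))*(d + 6*sqrt(2))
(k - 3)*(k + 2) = k^2 - k - 6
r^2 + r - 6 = (r - 2)*(r + 3)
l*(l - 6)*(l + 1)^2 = l^4 - 4*l^3 - 11*l^2 - 6*l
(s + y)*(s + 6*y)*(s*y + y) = s^3*y + 7*s^2*y^2 + s^2*y + 6*s*y^3 + 7*s*y^2 + 6*y^3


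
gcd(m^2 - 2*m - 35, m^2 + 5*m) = m + 5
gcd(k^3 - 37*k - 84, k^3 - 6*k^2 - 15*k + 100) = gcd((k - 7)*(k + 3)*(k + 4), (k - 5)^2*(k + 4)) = k + 4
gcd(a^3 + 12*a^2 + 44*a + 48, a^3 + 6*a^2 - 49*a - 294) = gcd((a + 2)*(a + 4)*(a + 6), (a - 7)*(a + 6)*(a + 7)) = a + 6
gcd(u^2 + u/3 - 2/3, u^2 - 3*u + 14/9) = u - 2/3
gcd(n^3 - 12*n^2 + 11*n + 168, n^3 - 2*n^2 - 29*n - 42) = n^2 - 4*n - 21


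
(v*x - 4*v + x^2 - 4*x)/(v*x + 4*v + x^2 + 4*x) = (x - 4)/(x + 4)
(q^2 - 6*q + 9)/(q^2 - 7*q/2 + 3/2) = 2*(q - 3)/(2*q - 1)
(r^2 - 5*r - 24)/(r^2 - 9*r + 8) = (r + 3)/(r - 1)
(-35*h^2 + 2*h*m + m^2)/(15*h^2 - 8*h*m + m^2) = (-7*h - m)/(3*h - m)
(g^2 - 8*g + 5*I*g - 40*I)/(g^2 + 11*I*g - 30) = (g - 8)/(g + 6*I)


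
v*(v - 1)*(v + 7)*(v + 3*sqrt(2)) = v^4 + 3*sqrt(2)*v^3 + 6*v^3 - 7*v^2 + 18*sqrt(2)*v^2 - 21*sqrt(2)*v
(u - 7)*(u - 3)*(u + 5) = u^3 - 5*u^2 - 29*u + 105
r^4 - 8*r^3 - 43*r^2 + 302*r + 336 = (r - 8)*(r - 7)*(r + 1)*(r + 6)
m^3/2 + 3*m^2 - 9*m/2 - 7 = (m/2 + 1/2)*(m - 2)*(m + 7)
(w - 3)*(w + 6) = w^2 + 3*w - 18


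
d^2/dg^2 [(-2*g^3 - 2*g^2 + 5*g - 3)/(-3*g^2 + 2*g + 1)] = 2*(-19*g^3 + 111*g^2 - 93*g + 33)/(27*g^6 - 54*g^5 + 9*g^4 + 28*g^3 - 3*g^2 - 6*g - 1)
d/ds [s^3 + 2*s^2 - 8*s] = 3*s^2 + 4*s - 8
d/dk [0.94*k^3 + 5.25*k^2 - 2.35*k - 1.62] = 2.82*k^2 + 10.5*k - 2.35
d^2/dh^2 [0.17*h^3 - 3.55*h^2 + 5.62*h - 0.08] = 1.02*h - 7.1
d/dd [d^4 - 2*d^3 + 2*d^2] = 2*d*(2*d^2 - 3*d + 2)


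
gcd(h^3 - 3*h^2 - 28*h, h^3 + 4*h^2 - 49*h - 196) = h^2 - 3*h - 28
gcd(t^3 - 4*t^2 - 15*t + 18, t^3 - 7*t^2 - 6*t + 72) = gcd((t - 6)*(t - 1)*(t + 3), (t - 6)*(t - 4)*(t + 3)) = t^2 - 3*t - 18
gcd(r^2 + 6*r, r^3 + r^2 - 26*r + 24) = r + 6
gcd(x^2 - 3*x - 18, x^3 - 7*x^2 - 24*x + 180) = x - 6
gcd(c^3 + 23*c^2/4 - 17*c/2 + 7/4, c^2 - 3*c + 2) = c - 1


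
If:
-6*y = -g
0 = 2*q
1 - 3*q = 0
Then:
No Solution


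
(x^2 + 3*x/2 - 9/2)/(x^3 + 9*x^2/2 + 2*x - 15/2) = (2*x - 3)/(2*x^2 + 3*x - 5)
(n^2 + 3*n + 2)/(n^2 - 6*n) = (n^2 + 3*n + 2)/(n*(n - 6))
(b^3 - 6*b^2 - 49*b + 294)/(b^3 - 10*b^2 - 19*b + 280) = (b^2 + b - 42)/(b^2 - 3*b - 40)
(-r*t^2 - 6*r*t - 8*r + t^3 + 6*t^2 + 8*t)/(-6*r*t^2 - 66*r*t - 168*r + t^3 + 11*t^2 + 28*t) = (r*t + 2*r - t^2 - 2*t)/(6*r*t + 42*r - t^2 - 7*t)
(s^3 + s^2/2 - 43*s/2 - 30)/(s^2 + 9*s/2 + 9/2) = (s^2 - s - 20)/(s + 3)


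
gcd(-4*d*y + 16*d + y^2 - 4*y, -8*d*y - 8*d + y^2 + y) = 1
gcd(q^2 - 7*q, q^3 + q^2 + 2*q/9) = q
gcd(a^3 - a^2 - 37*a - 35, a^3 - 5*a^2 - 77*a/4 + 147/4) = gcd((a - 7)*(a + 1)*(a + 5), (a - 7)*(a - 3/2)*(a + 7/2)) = a - 7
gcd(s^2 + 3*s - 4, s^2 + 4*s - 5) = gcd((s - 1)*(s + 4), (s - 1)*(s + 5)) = s - 1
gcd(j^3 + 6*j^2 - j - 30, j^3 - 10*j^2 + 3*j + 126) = j + 3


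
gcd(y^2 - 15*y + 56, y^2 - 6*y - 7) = y - 7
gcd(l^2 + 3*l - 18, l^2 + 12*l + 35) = 1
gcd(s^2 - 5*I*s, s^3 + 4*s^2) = s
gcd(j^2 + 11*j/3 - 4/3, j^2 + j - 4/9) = j - 1/3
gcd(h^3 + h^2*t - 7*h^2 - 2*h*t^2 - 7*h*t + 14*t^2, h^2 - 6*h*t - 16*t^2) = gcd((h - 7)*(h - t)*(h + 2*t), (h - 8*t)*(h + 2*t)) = h + 2*t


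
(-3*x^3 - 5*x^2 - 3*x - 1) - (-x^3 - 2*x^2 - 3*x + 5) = -2*x^3 - 3*x^2 - 6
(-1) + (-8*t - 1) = -8*t - 2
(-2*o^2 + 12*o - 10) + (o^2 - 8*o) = -o^2 + 4*o - 10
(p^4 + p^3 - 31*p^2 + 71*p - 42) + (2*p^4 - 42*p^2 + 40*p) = 3*p^4 + p^3 - 73*p^2 + 111*p - 42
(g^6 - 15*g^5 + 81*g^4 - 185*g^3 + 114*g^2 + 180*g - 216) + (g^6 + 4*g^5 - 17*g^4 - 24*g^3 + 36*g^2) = 2*g^6 - 11*g^5 + 64*g^4 - 209*g^3 + 150*g^2 + 180*g - 216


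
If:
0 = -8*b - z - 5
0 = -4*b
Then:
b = 0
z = -5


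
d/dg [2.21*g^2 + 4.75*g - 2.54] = 4.42*g + 4.75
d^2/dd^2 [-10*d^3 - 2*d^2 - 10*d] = -60*d - 4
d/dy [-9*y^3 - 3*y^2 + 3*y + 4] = -27*y^2 - 6*y + 3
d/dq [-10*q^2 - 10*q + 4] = -20*q - 10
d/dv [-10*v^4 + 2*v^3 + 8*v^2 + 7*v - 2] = -40*v^3 + 6*v^2 + 16*v + 7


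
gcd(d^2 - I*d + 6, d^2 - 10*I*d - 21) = d - 3*I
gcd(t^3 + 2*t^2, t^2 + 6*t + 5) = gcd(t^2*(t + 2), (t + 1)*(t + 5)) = 1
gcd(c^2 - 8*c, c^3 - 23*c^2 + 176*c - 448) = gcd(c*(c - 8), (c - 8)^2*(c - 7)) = c - 8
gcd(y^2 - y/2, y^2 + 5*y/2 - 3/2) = y - 1/2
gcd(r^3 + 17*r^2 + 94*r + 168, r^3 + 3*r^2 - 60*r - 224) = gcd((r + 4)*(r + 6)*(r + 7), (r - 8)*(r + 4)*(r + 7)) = r^2 + 11*r + 28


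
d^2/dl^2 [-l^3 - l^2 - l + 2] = -6*l - 2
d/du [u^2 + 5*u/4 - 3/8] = 2*u + 5/4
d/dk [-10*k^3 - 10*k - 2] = -30*k^2 - 10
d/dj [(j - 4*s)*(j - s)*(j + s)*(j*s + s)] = s*(4*j^3 - 12*j^2*s + 3*j^2 - 2*j*s^2 - 8*j*s + 4*s^3 - s^2)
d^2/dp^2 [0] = 0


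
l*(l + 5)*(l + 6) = l^3 + 11*l^2 + 30*l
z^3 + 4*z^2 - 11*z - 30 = (z - 3)*(z + 2)*(z + 5)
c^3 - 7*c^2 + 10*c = c*(c - 5)*(c - 2)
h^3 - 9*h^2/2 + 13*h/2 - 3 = (h - 2)*(h - 3/2)*(h - 1)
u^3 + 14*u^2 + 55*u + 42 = (u + 1)*(u + 6)*(u + 7)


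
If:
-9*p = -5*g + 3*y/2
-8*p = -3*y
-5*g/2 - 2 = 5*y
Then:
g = -156/595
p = -12/119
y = -32/119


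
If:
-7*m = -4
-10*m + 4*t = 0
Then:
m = 4/7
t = 10/7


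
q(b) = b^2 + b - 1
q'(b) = 2*b + 1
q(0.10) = -0.89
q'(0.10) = 1.20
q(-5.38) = 22.56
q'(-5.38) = -9.76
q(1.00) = 1.00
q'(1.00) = 3.00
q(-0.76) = -1.18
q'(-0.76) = -0.52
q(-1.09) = -0.90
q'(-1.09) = -1.18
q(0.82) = 0.49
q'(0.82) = 2.64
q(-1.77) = 0.36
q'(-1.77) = -2.54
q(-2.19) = 1.61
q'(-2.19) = -3.38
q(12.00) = 155.00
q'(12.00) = 25.00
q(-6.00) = 29.00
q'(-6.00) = -11.00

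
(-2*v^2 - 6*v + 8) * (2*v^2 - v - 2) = -4*v^4 - 10*v^3 + 26*v^2 + 4*v - 16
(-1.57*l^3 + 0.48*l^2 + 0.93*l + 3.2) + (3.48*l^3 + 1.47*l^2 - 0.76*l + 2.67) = 1.91*l^3 + 1.95*l^2 + 0.17*l + 5.87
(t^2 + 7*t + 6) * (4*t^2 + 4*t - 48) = 4*t^4 + 32*t^3 + 4*t^2 - 312*t - 288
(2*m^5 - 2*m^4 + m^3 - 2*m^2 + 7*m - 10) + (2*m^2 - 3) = 2*m^5 - 2*m^4 + m^3 + 7*m - 13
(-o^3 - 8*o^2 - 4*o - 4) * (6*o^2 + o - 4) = -6*o^5 - 49*o^4 - 28*o^3 + 4*o^2 + 12*o + 16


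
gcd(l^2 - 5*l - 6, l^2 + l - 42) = l - 6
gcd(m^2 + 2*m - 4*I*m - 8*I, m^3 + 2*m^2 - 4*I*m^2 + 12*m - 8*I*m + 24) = m + 2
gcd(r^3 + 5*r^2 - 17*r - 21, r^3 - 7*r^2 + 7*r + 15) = r^2 - 2*r - 3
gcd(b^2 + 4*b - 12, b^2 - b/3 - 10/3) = b - 2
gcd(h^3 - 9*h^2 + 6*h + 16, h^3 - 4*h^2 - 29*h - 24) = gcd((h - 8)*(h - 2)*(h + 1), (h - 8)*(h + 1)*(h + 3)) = h^2 - 7*h - 8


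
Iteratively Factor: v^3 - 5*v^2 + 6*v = (v - 3)*(v^2 - 2*v) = v*(v - 3)*(v - 2)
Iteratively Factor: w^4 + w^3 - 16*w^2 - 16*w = (w + 4)*(w^3 - 3*w^2 - 4*w) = (w - 4)*(w + 4)*(w^2 + w) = (w - 4)*(w + 1)*(w + 4)*(w)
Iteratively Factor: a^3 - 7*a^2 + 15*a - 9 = (a - 1)*(a^2 - 6*a + 9) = (a - 3)*(a - 1)*(a - 3)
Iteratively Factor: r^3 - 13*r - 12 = (r - 4)*(r^2 + 4*r + 3) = (r - 4)*(r + 3)*(r + 1)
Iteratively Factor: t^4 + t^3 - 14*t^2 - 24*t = (t - 4)*(t^3 + 5*t^2 + 6*t) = t*(t - 4)*(t^2 + 5*t + 6) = t*(t - 4)*(t + 2)*(t + 3)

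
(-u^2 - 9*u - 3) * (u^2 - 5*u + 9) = -u^4 - 4*u^3 + 33*u^2 - 66*u - 27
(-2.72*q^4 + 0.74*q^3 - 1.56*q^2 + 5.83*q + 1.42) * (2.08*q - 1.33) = -5.6576*q^5 + 5.1568*q^4 - 4.229*q^3 + 14.2012*q^2 - 4.8003*q - 1.8886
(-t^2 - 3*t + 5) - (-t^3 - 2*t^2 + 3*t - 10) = t^3 + t^2 - 6*t + 15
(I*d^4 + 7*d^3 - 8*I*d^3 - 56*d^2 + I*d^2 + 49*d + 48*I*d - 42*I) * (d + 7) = I*d^5 + 7*d^4 - I*d^4 - 7*d^3 - 55*I*d^3 - 343*d^2 + 55*I*d^2 + 343*d + 294*I*d - 294*I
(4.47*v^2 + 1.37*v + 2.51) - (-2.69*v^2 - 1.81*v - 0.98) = 7.16*v^2 + 3.18*v + 3.49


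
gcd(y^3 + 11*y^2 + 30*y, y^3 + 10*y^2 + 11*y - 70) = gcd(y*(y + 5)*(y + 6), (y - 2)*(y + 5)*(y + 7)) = y + 5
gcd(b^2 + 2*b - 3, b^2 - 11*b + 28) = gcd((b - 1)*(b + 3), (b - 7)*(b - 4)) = 1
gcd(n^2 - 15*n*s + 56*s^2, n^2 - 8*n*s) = -n + 8*s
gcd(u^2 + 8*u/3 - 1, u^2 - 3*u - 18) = u + 3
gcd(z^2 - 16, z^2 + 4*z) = z + 4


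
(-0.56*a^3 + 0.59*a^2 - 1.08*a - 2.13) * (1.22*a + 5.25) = -0.6832*a^4 - 2.2202*a^3 + 1.7799*a^2 - 8.2686*a - 11.1825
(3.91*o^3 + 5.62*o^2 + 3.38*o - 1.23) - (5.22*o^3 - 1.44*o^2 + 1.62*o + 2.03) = -1.31*o^3 + 7.06*o^2 + 1.76*o - 3.26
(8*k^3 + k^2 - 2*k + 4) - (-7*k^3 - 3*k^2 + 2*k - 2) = 15*k^3 + 4*k^2 - 4*k + 6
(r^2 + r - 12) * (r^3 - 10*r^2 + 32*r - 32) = r^5 - 9*r^4 + 10*r^3 + 120*r^2 - 416*r + 384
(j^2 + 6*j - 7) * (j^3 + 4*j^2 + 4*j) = j^5 + 10*j^4 + 21*j^3 - 4*j^2 - 28*j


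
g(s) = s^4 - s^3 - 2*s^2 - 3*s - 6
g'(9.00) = 2634.00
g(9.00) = 5637.00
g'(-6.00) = -951.00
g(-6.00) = 1452.00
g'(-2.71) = -93.80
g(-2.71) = 61.28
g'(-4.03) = -297.41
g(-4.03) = 302.83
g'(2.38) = 24.41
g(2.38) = -5.86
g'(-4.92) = -532.32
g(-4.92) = 665.39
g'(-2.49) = -73.39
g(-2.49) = 42.95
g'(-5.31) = -665.23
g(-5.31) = 898.28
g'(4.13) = 211.09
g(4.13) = 167.99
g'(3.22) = 86.56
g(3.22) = 37.72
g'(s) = 4*s^3 - 3*s^2 - 4*s - 3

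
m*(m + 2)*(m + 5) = m^3 + 7*m^2 + 10*m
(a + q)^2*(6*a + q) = 6*a^3 + 13*a^2*q + 8*a*q^2 + q^3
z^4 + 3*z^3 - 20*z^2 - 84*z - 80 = (z - 5)*(z + 2)^2*(z + 4)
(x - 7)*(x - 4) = x^2 - 11*x + 28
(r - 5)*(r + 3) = r^2 - 2*r - 15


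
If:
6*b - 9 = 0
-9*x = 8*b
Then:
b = 3/2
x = -4/3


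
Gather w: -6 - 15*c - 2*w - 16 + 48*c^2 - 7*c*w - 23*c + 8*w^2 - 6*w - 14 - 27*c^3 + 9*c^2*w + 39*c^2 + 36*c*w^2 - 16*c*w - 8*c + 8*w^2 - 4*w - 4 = -27*c^3 + 87*c^2 - 46*c + w^2*(36*c + 16) + w*(9*c^2 - 23*c - 12) - 40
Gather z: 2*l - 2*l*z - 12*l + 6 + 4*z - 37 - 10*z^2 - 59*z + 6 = -10*l - 10*z^2 + z*(-2*l - 55) - 25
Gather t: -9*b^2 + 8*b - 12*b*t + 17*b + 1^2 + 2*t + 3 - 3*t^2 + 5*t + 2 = -9*b^2 + 25*b - 3*t^2 + t*(7 - 12*b) + 6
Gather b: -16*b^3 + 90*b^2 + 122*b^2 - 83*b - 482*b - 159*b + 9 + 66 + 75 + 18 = -16*b^3 + 212*b^2 - 724*b + 168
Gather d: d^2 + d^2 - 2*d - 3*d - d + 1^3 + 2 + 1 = 2*d^2 - 6*d + 4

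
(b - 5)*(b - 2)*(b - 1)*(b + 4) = b^4 - 4*b^3 - 15*b^2 + 58*b - 40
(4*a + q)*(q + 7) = 4*a*q + 28*a + q^2 + 7*q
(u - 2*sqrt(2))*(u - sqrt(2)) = u^2 - 3*sqrt(2)*u + 4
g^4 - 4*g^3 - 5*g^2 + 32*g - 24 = (g - 3)*(g - 1)*(g - 2*sqrt(2))*(g + 2*sqrt(2))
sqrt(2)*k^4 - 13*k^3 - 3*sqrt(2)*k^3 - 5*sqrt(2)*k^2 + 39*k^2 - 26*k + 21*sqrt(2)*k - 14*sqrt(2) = (k - 2)*(k - 1)*(k - 7*sqrt(2))*(sqrt(2)*k + 1)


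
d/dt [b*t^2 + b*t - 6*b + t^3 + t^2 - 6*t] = 2*b*t + b + 3*t^2 + 2*t - 6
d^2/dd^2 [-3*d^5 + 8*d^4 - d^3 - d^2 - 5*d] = -60*d^3 + 96*d^2 - 6*d - 2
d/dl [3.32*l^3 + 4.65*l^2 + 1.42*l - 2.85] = 9.96*l^2 + 9.3*l + 1.42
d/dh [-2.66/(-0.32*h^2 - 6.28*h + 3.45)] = (-1.7024*h - 16.7048)/(0.32*h^2 + 6.28*h - 3.45)^2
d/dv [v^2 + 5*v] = 2*v + 5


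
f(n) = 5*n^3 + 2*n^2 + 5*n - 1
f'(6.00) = 569.00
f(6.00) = 1181.00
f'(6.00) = 569.00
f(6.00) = 1181.00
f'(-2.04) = 59.26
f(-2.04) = -45.33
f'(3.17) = 168.41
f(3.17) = 194.22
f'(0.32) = 7.82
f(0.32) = 0.97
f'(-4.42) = 280.37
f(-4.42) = -415.78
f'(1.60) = 49.80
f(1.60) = 32.60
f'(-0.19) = 4.78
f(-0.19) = -1.91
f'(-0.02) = 4.93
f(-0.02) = -1.10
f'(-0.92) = 14.02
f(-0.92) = -7.80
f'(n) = 15*n^2 + 4*n + 5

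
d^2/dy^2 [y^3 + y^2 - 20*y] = 6*y + 2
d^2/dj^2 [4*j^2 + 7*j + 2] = 8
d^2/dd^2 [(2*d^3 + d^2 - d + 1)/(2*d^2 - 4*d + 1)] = 2*(32*d^3 - 18*d^2 - 12*d + 11)/(8*d^6 - 48*d^5 + 108*d^4 - 112*d^3 + 54*d^2 - 12*d + 1)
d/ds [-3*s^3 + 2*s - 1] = 2 - 9*s^2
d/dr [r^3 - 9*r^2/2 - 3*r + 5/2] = 3*r^2 - 9*r - 3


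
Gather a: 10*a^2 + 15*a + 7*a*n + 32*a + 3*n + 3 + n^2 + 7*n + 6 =10*a^2 + a*(7*n + 47) + n^2 + 10*n + 9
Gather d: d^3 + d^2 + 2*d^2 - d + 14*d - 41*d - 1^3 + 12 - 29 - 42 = d^3 + 3*d^2 - 28*d - 60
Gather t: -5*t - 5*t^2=-5*t^2 - 5*t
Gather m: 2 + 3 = 5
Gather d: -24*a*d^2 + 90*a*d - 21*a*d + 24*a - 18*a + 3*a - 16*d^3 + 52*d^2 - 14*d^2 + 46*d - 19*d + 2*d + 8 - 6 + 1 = 9*a - 16*d^3 + d^2*(38 - 24*a) + d*(69*a + 29) + 3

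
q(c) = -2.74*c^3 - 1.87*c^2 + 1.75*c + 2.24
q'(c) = -8.22*c^2 - 3.74*c + 1.75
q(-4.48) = 203.24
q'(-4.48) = -146.47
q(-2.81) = 43.35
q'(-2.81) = -52.65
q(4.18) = -223.23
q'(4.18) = -157.51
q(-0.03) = 2.19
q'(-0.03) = 1.85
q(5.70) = -555.97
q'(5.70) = -286.64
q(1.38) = -6.11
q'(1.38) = -19.07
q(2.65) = -57.24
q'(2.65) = -65.89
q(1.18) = -2.80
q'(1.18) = -14.11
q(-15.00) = 8802.74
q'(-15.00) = -1791.65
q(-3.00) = 54.14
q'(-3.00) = -61.01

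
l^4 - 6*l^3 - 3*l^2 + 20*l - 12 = (l - 6)*(l - 1)^2*(l + 2)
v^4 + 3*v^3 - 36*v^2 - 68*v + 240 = (v - 5)*(v - 2)*(v + 4)*(v + 6)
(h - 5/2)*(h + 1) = h^2 - 3*h/2 - 5/2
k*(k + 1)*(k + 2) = k^3 + 3*k^2 + 2*k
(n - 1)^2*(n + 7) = n^3 + 5*n^2 - 13*n + 7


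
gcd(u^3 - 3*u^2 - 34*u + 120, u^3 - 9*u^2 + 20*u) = u^2 - 9*u + 20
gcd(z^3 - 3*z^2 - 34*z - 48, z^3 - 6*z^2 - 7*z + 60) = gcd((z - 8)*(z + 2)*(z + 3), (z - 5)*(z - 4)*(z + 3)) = z + 3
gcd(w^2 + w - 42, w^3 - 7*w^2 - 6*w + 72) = w - 6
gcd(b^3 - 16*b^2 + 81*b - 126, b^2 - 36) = b - 6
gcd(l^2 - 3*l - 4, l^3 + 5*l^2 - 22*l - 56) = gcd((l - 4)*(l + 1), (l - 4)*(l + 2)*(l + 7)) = l - 4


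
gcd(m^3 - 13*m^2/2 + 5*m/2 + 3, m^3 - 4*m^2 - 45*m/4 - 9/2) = m^2 - 11*m/2 - 3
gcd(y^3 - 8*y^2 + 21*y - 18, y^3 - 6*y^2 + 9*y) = y^2 - 6*y + 9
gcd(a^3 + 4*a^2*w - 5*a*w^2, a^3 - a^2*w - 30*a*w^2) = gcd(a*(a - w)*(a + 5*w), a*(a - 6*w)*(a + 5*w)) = a^2 + 5*a*w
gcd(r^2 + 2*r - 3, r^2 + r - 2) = r - 1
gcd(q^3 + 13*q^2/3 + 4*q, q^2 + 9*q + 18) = q + 3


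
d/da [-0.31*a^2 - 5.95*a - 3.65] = -0.62*a - 5.95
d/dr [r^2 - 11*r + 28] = 2*r - 11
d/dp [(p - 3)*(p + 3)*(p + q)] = 3*p^2 + 2*p*q - 9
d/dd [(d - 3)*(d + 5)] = 2*d + 2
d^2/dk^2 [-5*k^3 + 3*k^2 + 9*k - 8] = 6 - 30*k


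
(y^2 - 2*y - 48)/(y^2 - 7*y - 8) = (y + 6)/(y + 1)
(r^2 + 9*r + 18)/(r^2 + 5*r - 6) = (r + 3)/(r - 1)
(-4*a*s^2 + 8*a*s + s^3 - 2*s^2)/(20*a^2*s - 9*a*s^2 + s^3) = (s - 2)/(-5*a + s)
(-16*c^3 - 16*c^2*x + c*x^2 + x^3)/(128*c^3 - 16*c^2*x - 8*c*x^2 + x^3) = (c + x)/(-8*c + x)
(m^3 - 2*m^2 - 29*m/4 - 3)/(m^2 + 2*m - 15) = (m^3 - 2*m^2 - 29*m/4 - 3)/(m^2 + 2*m - 15)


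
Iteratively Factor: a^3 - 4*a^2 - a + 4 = (a - 1)*(a^2 - 3*a - 4) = (a - 4)*(a - 1)*(a + 1)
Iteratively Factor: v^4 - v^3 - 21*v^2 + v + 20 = (v - 5)*(v^3 + 4*v^2 - v - 4) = (v - 5)*(v - 1)*(v^2 + 5*v + 4) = (v - 5)*(v - 1)*(v + 1)*(v + 4)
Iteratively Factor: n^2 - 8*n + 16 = (n - 4)*(n - 4)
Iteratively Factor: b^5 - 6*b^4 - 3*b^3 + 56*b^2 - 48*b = (b)*(b^4 - 6*b^3 - 3*b^2 + 56*b - 48) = b*(b - 4)*(b^3 - 2*b^2 - 11*b + 12) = b*(b - 4)*(b + 3)*(b^2 - 5*b + 4) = b*(b - 4)*(b - 1)*(b + 3)*(b - 4)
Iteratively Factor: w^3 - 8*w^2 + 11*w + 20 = (w + 1)*(w^2 - 9*w + 20) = (w - 4)*(w + 1)*(w - 5)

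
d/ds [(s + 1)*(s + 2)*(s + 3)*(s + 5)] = 4*s^3 + 33*s^2 + 82*s + 61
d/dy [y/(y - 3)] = -3/(y - 3)^2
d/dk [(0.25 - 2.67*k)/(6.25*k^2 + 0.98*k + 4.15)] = (16.6875*k^2 - 3.125*k - 11.3255)/(39.0625*k^4 + 12.25*k^3 + 52.8354*k^2 + 8.134*k + 17.2225)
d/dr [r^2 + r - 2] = 2*r + 1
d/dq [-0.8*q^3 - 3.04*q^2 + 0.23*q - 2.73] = -2.4*q^2 - 6.08*q + 0.23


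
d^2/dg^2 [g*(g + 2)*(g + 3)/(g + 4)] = 2*(g^3 + 12*g^2 + 48*g + 56)/(g^3 + 12*g^2 + 48*g + 64)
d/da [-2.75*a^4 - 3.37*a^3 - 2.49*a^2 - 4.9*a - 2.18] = -11.0*a^3 - 10.11*a^2 - 4.98*a - 4.9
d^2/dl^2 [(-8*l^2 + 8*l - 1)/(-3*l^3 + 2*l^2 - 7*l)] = 2*(72*l^6 - 216*l^5 - 306*l^4 + 200*l^3 + 75*l^2 - 42*l + 49)/(l^3*(27*l^6 - 54*l^5 + 225*l^4 - 260*l^3 + 525*l^2 - 294*l + 343))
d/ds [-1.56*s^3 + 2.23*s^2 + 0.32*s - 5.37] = -4.68*s^2 + 4.46*s + 0.32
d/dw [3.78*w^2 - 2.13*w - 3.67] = 7.56*w - 2.13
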